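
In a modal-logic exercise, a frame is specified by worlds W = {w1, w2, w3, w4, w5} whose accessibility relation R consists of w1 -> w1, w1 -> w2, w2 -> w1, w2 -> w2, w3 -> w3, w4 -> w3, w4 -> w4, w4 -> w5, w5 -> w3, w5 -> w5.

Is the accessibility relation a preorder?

Yes

Reflexive: yes — every world is R-related to itself.
Transitive: yes — every two-step R-path is closed by a direct edge.
So R is a preorder.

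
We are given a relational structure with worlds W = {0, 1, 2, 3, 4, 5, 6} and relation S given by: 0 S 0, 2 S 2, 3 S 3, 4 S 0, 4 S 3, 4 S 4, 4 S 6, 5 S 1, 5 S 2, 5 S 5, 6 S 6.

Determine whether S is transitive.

Transitive: yes — every two-step S-path is closed by a direct edge.

Yes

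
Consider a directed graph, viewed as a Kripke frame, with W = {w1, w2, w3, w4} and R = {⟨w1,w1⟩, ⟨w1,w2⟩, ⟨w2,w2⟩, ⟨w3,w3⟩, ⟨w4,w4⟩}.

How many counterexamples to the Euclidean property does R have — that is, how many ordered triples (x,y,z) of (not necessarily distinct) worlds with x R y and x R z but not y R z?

1

Enumerating: (w1,w2,w1).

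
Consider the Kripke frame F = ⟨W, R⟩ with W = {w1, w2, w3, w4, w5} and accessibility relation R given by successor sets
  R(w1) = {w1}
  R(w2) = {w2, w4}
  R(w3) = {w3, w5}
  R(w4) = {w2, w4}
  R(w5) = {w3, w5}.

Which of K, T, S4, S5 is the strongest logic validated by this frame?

S5

Reflexive (axiom T): yes — every world is R-related to itself.
Transitive (axiom 4): yes — every two-step R-path is closed by a direct edge.
Euclidean (axiom 5): yes — any two successors of a common world are R-related.
So F validates K, T, S4, S5. The strongest is S5.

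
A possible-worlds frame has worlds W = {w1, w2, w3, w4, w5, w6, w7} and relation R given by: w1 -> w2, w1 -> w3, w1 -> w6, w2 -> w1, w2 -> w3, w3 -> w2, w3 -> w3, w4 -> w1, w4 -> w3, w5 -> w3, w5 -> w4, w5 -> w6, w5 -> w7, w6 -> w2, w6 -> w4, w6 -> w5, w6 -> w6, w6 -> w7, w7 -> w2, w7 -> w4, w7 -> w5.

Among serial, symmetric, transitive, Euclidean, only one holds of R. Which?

serial

Serial: yes — every world has a successor (e.g. w1 R w2).
Symmetric: no — w1 R w3 but not w3 R w1.
Transitive: no — w1 R w6 and w6 R w4, but not w1 R w4.
Euclidean: no — w1 R w2 and w1 R w6, but not w2 R w6.
Only serial holds.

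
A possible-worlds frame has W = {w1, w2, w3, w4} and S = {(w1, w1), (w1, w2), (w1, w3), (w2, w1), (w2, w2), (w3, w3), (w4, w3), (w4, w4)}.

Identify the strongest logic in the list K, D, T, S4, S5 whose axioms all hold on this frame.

T

Serial (axiom D): yes — every world has a successor (e.g. w1 S w1).
Reflexive (axiom T): yes — every world is S-related to itself.
Transitive (axiom 4): no — w2 S w1 and w1 S w3, but not w2 S w3.
Euclidean (axiom 5): no — w1 S w2 and w1 S w3, but not w2 S w3.
So F validates K, D, T; S4 would additionally require S to be transitive. The strongest is T.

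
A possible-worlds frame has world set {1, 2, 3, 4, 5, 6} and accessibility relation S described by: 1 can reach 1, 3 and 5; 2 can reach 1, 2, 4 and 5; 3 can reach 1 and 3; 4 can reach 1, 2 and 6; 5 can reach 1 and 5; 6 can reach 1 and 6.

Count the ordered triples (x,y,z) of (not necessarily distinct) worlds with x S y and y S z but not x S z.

10

Enumerating: (2,1,3), (2,4,6), (3,1,5), (4,1,3), (4,1,5), (4,2,4), (4,2,5), (5,1,3), (6,1,3), (6,1,5).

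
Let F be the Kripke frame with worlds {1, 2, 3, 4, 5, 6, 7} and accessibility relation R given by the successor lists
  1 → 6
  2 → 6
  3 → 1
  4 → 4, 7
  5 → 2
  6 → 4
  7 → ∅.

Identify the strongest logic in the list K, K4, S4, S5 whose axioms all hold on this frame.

Transitive (axiom 4): no — 1 R 6 and 6 R 4, but not 1 R 4.
Reflexive (axiom T): no — 1 is not related to itself.
Euclidean (axiom 5): no — 1 R 6 and 1 R 6, but not 6 R 6.
So F validates K; K4 would additionally require R to be transitive. The strongest is K.

K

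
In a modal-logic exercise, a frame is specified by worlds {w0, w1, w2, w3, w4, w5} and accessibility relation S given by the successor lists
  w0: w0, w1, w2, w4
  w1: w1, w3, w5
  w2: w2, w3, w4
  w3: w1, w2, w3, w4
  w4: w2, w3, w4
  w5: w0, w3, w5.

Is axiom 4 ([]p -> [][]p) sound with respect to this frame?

The schema 4 characterises exactly the transitive frames.
Transitive: no — w0 S w1 and w1 S w3, but not w0 S w3.

No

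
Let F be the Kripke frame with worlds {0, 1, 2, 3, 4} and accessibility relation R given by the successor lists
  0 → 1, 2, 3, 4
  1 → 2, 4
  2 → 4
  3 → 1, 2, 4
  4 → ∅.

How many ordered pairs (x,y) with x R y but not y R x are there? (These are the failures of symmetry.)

10

Enumerating: (0,1), (0,2), (0,3), (0,4), (1,2), (1,4), (2,4), (3,1), (3,2), (3,4).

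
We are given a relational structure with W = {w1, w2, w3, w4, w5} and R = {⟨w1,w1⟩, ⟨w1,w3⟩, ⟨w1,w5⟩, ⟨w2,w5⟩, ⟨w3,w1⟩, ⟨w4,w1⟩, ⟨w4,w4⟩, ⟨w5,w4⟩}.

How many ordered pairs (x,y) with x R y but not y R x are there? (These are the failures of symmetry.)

Enumerating: (w1,w5), (w2,w5), (w4,w1), (w5,w4).

4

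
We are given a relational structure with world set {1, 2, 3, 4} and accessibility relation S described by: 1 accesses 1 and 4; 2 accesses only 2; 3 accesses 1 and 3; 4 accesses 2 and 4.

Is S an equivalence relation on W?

Reflexive: yes — every world is S-related to itself.
Symmetric: no — 1 S 4 but not 4 S 1.
Transitive: no — 1 S 4 and 4 S 2, but not 1 S 2.
So S is not an equivalence relation.

No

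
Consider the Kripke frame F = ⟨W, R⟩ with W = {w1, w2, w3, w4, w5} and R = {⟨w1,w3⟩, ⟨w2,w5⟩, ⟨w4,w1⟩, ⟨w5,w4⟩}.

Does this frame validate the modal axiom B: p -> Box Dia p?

The schema B characterises exactly the symmetric frames.
Symmetric: no — w1 R w3 but not w3 R w1.

No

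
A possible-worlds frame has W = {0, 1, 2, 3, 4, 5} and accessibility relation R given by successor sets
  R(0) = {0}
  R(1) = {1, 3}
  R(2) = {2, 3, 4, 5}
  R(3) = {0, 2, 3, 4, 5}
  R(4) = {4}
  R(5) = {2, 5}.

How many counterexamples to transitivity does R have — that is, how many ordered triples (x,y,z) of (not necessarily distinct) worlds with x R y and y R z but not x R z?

Enumerating: (1,3,0), (1,3,2), (1,3,4), (1,3,5), (2,3,0), (5,2,3), (5,2,4).

7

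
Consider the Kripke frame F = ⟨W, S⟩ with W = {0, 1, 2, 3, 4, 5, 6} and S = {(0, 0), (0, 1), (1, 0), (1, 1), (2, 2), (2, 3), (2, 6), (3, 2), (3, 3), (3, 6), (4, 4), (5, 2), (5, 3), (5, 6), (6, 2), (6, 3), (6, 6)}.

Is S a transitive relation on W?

Transitive: yes — every two-step S-path is closed by a direct edge.

Yes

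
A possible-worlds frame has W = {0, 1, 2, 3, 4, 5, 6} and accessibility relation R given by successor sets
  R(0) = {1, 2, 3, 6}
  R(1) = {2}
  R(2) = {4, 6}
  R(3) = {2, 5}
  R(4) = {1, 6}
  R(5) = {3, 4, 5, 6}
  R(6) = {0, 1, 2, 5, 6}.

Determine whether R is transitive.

No

Transitive: no — 0 R 2 and 2 R 4, but not 0 R 4.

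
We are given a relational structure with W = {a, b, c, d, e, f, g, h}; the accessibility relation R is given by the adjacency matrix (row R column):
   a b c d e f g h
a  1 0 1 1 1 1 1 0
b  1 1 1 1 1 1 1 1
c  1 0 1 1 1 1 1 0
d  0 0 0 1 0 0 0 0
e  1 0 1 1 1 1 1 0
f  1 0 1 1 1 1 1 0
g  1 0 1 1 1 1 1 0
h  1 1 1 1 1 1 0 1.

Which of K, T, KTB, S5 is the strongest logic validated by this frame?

Reflexive (axiom T): yes — every world is R-related to itself.
Symmetric (axiom B): no — a R d but not d R a.
Euclidean (axiom 5): no — a R d and a R c, but not d R c.
So F validates K, T; KTB would additionally require R to be symmetric. The strongest is T.

T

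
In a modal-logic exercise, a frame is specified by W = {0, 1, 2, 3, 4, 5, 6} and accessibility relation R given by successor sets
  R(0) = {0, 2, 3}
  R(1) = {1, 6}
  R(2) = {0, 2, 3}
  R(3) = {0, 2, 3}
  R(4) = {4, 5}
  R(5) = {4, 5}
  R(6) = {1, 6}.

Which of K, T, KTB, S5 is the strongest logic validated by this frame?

Reflexive (axiom T): yes — every world is R-related to itself.
Symmetric (axiom B): yes — every pair in R has its reverse in R.
Euclidean (axiom 5): yes — any two successors of a common world are R-related.
So F validates K, T, KTB, S5. The strongest is S5.

S5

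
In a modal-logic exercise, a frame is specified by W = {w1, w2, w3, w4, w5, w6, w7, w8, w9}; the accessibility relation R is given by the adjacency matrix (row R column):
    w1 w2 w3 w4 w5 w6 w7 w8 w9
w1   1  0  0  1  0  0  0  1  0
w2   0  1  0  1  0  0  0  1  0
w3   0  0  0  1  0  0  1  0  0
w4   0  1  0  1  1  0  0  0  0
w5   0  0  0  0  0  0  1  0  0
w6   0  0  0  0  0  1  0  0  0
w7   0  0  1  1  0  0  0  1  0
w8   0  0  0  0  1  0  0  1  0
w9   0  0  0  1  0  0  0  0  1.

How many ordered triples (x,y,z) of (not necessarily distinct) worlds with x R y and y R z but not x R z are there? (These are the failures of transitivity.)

21

Enumerating: (w1,w4,w2), (w1,w4,w5), (w1,w8,w5), (w2,w4,w5), (w2,w8,w5), (w3,w4,w2), (w3,w4,w5), (w3,w7,w3), (w3,w7,w8), (w4,w2,w8), (w4,w5,w7), (w5,w7,w3), … and 9 more.
Total: 21.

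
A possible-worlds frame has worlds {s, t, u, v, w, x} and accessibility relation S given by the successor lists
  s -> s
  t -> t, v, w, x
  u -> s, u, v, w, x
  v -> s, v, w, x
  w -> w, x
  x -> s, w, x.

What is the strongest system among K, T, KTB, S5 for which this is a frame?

Reflexive (axiom T): yes — every world is S-related to itself.
Symmetric (axiom B): no — t S v but not v S t.
Euclidean (axiom 5): no — t S w and t S v, but not w S v.
So F validates K, T; KTB would additionally require S to be symmetric. The strongest is T.

T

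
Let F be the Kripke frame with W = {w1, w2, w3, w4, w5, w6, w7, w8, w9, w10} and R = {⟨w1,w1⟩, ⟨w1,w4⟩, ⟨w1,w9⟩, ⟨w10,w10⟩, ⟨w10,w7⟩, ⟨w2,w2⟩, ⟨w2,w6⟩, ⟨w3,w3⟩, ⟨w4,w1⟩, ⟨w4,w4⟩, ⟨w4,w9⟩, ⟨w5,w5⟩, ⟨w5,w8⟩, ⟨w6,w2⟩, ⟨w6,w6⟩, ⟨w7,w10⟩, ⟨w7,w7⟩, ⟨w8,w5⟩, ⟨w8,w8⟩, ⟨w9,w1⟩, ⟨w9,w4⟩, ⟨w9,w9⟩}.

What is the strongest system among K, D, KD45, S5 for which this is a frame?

Serial (axiom D): yes — every world has a successor (e.g. w1 R w1).
Euclidean (axiom 5): yes — any two successors of a common world are R-related.
Transitive (axiom 4): yes — every two-step R-path is closed by a direct edge.
Reflexive (axiom T): yes — every world is R-related to itself.
So F validates K, D, KD45, S5. The strongest is S5.

S5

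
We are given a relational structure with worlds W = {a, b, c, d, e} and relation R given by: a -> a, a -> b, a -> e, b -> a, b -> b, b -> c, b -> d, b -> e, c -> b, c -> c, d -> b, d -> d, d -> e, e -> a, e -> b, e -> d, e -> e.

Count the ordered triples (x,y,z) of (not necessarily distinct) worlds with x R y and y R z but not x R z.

Enumerating: (a,b,c), (a,b,d), (a,e,d), (c,b,a), (c,b,d), (c,b,e), (d,b,a), (d,b,c), (d,e,a), (e,b,c).

10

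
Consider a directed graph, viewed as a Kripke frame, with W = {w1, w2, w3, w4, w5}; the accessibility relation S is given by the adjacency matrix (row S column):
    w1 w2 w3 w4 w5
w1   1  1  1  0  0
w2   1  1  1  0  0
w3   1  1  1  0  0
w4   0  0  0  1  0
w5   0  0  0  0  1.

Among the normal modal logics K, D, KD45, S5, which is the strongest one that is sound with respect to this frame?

S5

Serial (axiom D): yes — every world has a successor (e.g. w1 S w1).
Euclidean (axiom 5): yes — any two successors of a common world are S-related.
Transitive (axiom 4): yes — every two-step S-path is closed by a direct edge.
Reflexive (axiom T): yes — every world is S-related to itself.
So F validates K, D, KD45, S5. The strongest is S5.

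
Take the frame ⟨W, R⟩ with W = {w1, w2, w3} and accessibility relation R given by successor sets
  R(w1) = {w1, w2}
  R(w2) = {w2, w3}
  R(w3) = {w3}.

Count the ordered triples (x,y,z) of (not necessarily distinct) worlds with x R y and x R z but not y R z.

Enumerating: (w1,w2,w1), (w2,w3,w2).

2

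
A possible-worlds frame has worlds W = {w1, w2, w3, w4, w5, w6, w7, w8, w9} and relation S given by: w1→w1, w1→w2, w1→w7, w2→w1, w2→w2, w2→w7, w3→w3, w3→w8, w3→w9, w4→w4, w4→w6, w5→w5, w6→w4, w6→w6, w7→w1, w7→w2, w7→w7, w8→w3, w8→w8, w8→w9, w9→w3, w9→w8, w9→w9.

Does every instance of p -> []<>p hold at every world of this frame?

Yes

By correspondence theory, B is valid on a frame iff S is symmetric.
Symmetric: yes — every pair in S has its reverse in S.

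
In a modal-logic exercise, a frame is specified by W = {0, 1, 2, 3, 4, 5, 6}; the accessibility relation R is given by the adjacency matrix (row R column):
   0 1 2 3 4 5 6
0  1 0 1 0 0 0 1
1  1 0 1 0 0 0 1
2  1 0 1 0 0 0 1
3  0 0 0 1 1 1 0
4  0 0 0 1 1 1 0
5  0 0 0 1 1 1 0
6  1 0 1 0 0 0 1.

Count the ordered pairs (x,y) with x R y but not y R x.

Enumerating: (1,0), (1,2), (1,6).

3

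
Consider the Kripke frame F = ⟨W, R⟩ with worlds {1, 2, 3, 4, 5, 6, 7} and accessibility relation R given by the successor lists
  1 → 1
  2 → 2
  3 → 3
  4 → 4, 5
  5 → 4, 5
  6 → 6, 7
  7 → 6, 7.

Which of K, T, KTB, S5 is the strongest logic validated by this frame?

S5

Reflexive (axiom T): yes — every world is R-related to itself.
Symmetric (axiom B): yes — every pair in R has its reverse in R.
Euclidean (axiom 5): yes — any two successors of a common world are R-related.
So F validates K, T, KTB, S5. The strongest is S5.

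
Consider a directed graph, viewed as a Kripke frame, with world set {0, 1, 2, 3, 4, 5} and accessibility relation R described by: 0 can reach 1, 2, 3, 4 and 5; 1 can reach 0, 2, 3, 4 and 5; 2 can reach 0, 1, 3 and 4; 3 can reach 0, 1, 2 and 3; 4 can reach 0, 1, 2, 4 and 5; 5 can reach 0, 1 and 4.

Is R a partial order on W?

No

Reflexive: no — 0 is not related to itself.
Transitive: no — 2 R 0 and 0 R 5, but not 2 R 5.
Antisymmetric: no — 0 R 1 and 1 R 0 with 0 ≠ 1.
So R is not a partial order.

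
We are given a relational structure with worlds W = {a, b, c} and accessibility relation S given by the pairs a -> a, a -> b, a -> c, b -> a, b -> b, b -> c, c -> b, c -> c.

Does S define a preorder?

Reflexive: yes — every world is S-related to itself.
Transitive: no — c S b and b S a, but not c S a.
So S is not a preorder.

No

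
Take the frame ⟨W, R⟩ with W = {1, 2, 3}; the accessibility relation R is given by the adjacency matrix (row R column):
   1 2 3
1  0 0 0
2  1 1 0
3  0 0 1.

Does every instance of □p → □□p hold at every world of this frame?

By correspondence theory, 4 is valid on a frame iff R is transitive.
Transitive: yes — every two-step R-path is closed by a direct edge.

Yes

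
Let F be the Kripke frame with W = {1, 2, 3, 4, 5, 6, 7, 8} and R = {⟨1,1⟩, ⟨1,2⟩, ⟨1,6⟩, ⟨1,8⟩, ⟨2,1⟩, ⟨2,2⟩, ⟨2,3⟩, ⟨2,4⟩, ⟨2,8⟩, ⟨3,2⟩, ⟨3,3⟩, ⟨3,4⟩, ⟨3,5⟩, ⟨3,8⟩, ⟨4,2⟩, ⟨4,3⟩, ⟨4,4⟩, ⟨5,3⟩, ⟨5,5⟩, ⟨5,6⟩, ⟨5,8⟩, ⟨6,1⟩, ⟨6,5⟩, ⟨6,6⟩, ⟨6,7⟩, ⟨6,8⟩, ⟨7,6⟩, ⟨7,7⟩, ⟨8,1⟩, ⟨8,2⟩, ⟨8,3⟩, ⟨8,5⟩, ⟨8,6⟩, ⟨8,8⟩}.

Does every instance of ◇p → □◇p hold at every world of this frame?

The schema 5 characterises exactly the Euclidean frames.
Euclidean: no — 1 R 2 and 1 R 6, but not 2 R 6.

No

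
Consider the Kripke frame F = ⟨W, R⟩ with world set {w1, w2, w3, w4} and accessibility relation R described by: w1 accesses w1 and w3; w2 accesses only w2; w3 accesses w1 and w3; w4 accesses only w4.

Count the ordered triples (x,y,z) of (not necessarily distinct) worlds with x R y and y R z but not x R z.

0

R is transitive; there are no such tuples.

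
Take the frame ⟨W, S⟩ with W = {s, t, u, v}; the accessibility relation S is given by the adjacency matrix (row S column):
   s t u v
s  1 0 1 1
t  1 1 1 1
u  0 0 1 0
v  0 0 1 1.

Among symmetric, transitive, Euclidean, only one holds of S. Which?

transitive

Symmetric: no — s S u but not u S s.
Transitive: yes — every two-step S-path is closed by a direct edge.
Euclidean: no — s S u and s S v, but not u S v.
Only transitive holds.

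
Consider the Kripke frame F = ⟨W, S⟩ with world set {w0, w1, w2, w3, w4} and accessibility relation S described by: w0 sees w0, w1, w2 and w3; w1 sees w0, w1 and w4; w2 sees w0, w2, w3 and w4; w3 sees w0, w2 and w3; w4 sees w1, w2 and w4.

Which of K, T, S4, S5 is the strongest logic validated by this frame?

Reflexive (axiom T): yes — every world is S-related to itself.
Transitive (axiom 4): no — w0 S w1 and w1 S w4, but not w0 S w4.
Euclidean (axiom 5): no — w0 S w1 and w0 S w2, but not w1 S w2.
So F validates K, T; S4 would additionally require S to be transitive. The strongest is T.

T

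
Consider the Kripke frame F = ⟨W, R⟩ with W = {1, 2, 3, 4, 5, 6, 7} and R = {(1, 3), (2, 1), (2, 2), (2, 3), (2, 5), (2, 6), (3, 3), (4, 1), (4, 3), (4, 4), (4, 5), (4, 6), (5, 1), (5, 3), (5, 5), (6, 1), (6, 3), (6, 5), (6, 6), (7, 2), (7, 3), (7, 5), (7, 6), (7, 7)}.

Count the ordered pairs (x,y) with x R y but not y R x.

Enumerating: (1,3), (2,1), (2,3), (2,5), (2,6), (4,1), (4,3), (4,5), (4,6), (5,1), (5,3), (6,1), (6,3), (6,5), (7,2), (7,3), (7,5), (7,6).

18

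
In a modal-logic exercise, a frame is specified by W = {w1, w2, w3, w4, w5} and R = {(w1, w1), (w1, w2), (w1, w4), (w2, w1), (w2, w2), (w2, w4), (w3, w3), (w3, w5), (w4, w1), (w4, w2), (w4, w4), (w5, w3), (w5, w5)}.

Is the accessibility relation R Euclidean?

Yes

Euclidean: yes — any two successors of a common world are R-related.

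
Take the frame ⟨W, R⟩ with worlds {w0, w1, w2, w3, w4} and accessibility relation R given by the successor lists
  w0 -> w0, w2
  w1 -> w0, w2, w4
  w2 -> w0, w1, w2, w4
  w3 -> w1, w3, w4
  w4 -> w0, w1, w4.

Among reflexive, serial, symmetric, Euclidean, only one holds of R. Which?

Reflexive: no — w1 is not related to itself.
Serial: yes — every world has a successor (e.g. w0 R w0).
Symmetric: no — w1 R w0 but not w0 R w1.
Euclidean: no — w1 R w0 and w1 R w4, but not w0 R w4.
Only serial holds.

serial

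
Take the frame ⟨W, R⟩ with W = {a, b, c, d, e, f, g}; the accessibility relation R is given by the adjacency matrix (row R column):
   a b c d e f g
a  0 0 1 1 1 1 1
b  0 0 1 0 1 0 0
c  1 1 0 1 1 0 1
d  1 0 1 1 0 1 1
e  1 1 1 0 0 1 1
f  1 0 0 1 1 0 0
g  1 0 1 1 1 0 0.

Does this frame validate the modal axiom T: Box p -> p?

By correspondence theory, T is valid on a frame iff R is reflexive.
Reflexive: no — a is not related to itself.

No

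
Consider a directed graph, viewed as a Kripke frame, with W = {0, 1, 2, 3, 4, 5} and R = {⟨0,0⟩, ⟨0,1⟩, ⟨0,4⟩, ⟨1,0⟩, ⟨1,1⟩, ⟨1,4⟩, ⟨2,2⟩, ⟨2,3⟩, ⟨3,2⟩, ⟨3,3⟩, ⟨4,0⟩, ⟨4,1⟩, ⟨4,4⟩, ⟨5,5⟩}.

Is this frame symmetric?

Yes

Symmetric: yes — every pair in R has its reverse in R.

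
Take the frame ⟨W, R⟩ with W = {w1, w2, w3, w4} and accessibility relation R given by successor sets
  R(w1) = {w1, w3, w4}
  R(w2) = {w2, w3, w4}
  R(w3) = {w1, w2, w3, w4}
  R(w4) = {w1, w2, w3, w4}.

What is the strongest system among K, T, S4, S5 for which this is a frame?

Reflexive (axiom T): yes — every world is R-related to itself.
Transitive (axiom 4): no — w1 R w3 and w3 R w2, but not w1 R w2.
Euclidean (axiom 5): no — w3 R w1 and w3 R w2, but not w1 R w2.
So F validates K, T; S4 would additionally require R to be transitive. The strongest is T.

T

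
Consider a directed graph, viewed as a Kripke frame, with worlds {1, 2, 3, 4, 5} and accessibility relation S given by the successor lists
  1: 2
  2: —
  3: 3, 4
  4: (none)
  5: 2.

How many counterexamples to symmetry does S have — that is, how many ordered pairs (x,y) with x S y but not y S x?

Enumerating: (1,2), (3,4), (5,2).

3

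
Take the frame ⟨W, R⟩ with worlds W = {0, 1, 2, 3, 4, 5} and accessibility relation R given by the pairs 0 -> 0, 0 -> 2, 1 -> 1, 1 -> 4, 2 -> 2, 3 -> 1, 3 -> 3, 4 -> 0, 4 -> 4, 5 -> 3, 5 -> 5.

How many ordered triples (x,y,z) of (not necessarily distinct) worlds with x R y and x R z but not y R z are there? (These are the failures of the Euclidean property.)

5

Enumerating: (0,2,0), (1,4,1), (3,1,3), (4,0,4), (5,3,5).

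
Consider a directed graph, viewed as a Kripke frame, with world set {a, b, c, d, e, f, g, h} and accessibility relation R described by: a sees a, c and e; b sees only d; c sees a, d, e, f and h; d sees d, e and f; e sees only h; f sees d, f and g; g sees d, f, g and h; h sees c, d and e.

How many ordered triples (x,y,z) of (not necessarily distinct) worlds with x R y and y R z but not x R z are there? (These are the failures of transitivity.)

Enumerating: (a,c,d), (a,c,f), (a,c,h), (a,e,h), (b,d,e), (b,d,f), (c,a,c), (c,f,g), (c,h,c), (d,e,h), (d,f,g), (e,h,c), … and 12 more.
Total: 24.

24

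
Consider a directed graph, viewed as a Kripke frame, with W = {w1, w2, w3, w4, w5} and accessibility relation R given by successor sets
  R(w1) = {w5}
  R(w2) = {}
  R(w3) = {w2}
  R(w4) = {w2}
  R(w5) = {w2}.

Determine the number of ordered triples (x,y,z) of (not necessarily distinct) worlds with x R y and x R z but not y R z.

Enumerating: (w1,w5,w5), (w3,w2,w2), (w4,w2,w2), (w5,w2,w2).

4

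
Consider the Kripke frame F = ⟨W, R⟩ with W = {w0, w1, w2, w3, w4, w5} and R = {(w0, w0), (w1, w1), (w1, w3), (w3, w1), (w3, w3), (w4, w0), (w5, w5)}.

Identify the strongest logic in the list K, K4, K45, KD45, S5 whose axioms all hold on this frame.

Transitive (axiom 4): yes — every two-step R-path is closed by a direct edge.
Euclidean (axiom 5): yes — any two successors of a common world are R-related.
Serial (axiom D): no — w2 has no R-successor.
Reflexive (axiom T): no — w2 is not related to itself.
So F validates K, K4, K45; KD45 would additionally require R to be serial. The strongest is K45.

K45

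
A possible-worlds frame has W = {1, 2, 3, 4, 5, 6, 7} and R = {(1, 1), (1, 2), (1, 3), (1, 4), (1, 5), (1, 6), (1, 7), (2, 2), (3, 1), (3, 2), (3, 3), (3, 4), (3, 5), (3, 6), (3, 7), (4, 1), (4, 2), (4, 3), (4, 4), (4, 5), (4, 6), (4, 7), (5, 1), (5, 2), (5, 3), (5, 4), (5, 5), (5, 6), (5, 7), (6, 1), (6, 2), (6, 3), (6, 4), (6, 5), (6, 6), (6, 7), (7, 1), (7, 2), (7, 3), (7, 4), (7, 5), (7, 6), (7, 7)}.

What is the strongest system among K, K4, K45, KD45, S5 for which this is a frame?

K4

Transitive (axiom 4): yes — every two-step R-path is closed by a direct edge.
Euclidean (axiom 5): no — 1 R 2 and 1 R 3, but not 2 R 3.
Serial (axiom D): yes — every world has a successor (e.g. 1 R 1).
Reflexive (axiom T): yes — every world is R-related to itself.
So F validates K, K4; K45 would additionally require R to be Euclidean. The strongest is K4.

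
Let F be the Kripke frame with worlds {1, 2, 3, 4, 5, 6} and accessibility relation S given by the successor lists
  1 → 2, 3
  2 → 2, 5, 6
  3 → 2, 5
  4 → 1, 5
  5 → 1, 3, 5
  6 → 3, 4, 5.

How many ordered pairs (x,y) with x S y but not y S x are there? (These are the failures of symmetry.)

11

Enumerating: (1,2), (1,3), (2,5), (2,6), (3,2), (4,1), (4,5), (5,1), (6,3), (6,4), (6,5).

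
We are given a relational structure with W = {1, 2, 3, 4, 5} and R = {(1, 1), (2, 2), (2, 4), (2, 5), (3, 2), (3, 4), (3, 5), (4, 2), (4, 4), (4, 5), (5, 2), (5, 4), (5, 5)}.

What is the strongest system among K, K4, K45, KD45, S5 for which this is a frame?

Transitive (axiom 4): yes — every two-step R-path is closed by a direct edge.
Euclidean (axiom 5): yes — any two successors of a common world are R-related.
Serial (axiom D): yes — every world has a successor (e.g. 1 R 1).
Reflexive (axiom T): no — 3 is not related to itself.
So F validates K, K4, K45, KD45; S5 would additionally require R to be reflexive. The strongest is KD45.

KD45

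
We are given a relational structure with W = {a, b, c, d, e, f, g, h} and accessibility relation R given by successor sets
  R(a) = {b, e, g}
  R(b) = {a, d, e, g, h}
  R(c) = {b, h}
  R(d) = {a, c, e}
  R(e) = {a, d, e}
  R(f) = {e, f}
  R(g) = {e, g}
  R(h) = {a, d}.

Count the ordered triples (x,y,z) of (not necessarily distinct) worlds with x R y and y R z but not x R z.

30

Enumerating: (a,b,a), (a,b,d), (a,b,h), (a,e,a), (a,e,d), (b,a,b), (b,d,c), (c,b,a), (c,b,d), (c,b,e), (c,b,g), (c,h,a), … and 18 more.
Total: 30.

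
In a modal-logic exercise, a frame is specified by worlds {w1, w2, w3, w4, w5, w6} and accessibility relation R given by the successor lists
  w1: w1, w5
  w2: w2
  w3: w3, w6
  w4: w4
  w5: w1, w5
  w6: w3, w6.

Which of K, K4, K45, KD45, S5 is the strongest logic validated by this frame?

Transitive (axiom 4): yes — every two-step R-path is closed by a direct edge.
Euclidean (axiom 5): yes — any two successors of a common world are R-related.
Serial (axiom D): yes — every world has a successor (e.g. w1 R w1).
Reflexive (axiom T): yes — every world is R-related to itself.
So F validates K, K4, K45, KD45, S5. The strongest is S5.

S5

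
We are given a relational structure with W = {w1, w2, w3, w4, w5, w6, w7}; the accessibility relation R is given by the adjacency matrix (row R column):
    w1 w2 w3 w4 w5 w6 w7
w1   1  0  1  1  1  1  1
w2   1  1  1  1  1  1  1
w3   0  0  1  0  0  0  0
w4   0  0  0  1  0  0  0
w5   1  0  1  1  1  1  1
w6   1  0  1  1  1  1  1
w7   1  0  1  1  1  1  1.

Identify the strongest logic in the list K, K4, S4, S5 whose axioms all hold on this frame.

Transitive (axiom 4): yes — every two-step R-path is closed by a direct edge.
Reflexive (axiom T): yes — every world is R-related to itself.
Euclidean (axiom 5): no — w1 R w3 and w1 R w4, but not w3 R w4.
So F validates K, K4, S4; S5 would additionally require R to be Euclidean. The strongest is S4.

S4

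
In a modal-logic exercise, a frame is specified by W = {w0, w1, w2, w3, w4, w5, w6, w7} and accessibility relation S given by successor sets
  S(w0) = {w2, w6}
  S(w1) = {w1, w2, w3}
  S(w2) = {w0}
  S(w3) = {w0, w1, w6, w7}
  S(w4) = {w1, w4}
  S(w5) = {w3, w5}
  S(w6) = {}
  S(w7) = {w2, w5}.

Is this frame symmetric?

No

Symmetric: no — w0 S w6 but not w6 S w0.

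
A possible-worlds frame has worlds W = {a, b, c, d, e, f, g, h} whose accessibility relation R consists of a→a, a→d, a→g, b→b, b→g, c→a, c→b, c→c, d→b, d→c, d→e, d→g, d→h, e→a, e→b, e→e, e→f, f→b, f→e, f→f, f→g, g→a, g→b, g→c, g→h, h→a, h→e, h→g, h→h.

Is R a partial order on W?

No

Reflexive: no — d is not related to itself.
Transitive: no — a R d and d R b, but not a R b.
Antisymmetric: no — a R g and g R a with a ≠ g.
So R is not a partial order.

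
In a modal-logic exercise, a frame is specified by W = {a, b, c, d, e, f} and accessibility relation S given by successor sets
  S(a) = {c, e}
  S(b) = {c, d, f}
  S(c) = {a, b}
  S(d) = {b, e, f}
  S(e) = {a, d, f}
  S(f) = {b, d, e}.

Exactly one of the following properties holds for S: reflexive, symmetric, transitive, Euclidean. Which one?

Reflexive: no — a is not related to itself.
Symmetric: yes — every pair in S has its reverse in S.
Transitive: no — a S c and c S b, but not a S b.
Euclidean: no — a S c and a S e, but not c S e.
Only symmetric holds.

symmetric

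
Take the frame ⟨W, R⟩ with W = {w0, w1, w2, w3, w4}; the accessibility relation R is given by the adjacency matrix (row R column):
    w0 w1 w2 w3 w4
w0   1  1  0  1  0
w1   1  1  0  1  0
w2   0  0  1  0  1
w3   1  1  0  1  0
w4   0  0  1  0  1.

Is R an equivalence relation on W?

Reflexive: yes — every world is R-related to itself.
Symmetric: yes — every pair in R has its reverse in R.
Transitive: yes — every two-step R-path is closed by a direct edge.
So R is an equivalence relation.

Yes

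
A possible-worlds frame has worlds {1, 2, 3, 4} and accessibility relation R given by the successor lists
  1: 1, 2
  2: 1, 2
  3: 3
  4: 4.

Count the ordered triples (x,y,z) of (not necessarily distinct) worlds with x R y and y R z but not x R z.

R is transitive; there are no such tuples.

0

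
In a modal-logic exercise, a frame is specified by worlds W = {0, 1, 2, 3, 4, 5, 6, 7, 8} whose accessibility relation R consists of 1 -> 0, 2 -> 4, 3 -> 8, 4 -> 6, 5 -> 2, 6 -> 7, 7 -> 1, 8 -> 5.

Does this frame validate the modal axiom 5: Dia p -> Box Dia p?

No

By correspondence theory, 5 is valid on a frame iff R is Euclidean.
Euclidean: no — 1 R 0 and 1 R 0, but not 0 R 0.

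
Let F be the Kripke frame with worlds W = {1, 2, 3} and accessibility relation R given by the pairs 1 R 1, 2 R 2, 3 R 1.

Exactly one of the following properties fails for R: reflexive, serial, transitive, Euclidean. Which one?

reflexive

Reflexive: no — 3 is not related to itself.
Serial: yes — every world has a successor (e.g. 1 R 1).
Transitive: yes — every two-step R-path is closed by a direct edge.
Euclidean: yes — any two successors of a common world are R-related.
Only reflexive fails.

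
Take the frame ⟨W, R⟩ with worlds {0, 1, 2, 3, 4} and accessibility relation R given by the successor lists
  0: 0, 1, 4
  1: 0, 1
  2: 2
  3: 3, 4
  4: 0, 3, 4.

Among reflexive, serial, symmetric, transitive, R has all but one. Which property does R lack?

transitive

Reflexive: yes — every world is R-related to itself.
Serial: yes — every world has a successor (e.g. 0 R 0).
Symmetric: yes — every pair in R has its reverse in R.
Transitive: no — 0 R 4 and 4 R 3, but not 0 R 3.
Only transitive fails.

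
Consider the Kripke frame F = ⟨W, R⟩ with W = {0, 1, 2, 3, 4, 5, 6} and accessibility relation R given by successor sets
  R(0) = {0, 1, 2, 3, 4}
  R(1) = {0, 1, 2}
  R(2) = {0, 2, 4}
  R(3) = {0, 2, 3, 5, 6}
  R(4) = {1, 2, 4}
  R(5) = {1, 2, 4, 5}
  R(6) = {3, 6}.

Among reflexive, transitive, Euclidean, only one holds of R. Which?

Reflexive: yes — every world is R-related to itself.
Transitive: no — 0 R 3 and 3 R 5, but not 0 R 5.
Euclidean: no — 0 R 1 and 0 R 3, but not 1 R 3.
Only reflexive holds.

reflexive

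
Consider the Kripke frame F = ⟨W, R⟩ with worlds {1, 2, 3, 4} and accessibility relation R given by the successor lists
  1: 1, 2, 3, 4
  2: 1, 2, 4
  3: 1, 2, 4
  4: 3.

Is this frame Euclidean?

Euclidean: no — 1 R 2 and 1 R 3, but not 2 R 3.

No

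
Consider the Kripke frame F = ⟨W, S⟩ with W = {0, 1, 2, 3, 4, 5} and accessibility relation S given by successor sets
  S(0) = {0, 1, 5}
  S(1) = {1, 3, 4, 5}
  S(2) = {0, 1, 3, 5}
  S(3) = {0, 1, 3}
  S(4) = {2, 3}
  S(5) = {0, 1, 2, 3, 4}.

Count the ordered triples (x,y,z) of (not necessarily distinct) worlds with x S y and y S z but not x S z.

Enumerating: (0,1,3), (0,1,4), (0,5,2), (0,5,3), (0,5,4), (1,3,0), (1,4,2), (1,5,0), (1,5,2), (2,1,4), (2,5,2), (2,5,4), … and 11 more.
Total: 23.

23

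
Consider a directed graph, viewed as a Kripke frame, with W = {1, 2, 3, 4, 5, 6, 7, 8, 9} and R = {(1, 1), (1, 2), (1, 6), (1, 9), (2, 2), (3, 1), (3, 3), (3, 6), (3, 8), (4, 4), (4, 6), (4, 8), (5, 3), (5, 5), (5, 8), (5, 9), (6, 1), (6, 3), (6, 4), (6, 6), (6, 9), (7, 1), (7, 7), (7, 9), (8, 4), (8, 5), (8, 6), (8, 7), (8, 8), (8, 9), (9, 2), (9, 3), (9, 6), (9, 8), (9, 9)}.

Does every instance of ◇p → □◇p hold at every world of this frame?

No

Axiom 5 corresponds to the accessibility relation being Euclidean.
Euclidean: no — 1 R 2 and 1 R 6, but not 2 R 6.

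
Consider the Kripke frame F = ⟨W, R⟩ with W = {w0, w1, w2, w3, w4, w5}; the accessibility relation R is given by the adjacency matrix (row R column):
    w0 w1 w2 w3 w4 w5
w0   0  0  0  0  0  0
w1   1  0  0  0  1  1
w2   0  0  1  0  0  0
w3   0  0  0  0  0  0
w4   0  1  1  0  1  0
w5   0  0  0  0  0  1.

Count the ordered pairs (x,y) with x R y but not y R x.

3

Enumerating: (w1,w0), (w1,w5), (w4,w2).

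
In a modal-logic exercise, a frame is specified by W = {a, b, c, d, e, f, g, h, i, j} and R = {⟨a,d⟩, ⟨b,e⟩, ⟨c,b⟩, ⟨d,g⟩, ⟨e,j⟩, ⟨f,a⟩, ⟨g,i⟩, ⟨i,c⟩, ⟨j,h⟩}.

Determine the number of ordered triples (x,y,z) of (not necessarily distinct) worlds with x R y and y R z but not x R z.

Enumerating: (a,d,g), (b,e,j), (c,b,e), (d,g,i), (e,j,h), (f,a,d), (g,i,c), (i,c,b).

8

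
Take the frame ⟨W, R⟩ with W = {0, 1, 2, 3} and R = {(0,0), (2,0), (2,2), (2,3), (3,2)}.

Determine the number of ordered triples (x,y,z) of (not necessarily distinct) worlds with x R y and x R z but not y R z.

Enumerating: (2,0,2), (2,0,3), (2,3,0), (2,3,3).

4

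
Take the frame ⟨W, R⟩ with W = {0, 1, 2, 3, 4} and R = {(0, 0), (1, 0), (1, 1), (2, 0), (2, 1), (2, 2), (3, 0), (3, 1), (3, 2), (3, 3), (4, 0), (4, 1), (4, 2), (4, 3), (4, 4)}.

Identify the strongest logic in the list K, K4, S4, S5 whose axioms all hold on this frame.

S4

Transitive (axiom 4): yes — every two-step R-path is closed by a direct edge.
Reflexive (axiom T): yes — every world is R-related to itself.
Euclidean (axiom 5): no — 2 R 0 and 2 R 1, but not 0 R 1.
So F validates K, K4, S4; S5 would additionally require R to be Euclidean. The strongest is S4.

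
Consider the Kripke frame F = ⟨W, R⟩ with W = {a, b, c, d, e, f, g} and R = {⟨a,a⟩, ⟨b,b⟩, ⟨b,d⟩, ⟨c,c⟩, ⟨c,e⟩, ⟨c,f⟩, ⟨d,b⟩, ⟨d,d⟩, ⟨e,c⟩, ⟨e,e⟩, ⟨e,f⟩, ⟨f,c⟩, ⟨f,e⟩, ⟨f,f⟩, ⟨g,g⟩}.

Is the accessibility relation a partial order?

No

Reflexive: yes — every world is R-related to itself.
Transitive: yes — every two-step R-path is closed by a direct edge.
Antisymmetric: no — b R d and d R b with b ≠ d.
So R is not a partial order.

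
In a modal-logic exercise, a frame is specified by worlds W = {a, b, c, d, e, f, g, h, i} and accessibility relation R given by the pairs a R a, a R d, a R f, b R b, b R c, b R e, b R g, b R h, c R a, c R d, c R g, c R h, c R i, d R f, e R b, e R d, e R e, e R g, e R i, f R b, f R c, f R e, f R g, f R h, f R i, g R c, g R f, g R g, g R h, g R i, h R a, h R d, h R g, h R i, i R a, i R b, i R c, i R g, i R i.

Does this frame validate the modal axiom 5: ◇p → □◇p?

No

Axiom 5 corresponds to the accessibility relation being Euclidean.
Euclidean: no — a R f and a R d, but not f R d.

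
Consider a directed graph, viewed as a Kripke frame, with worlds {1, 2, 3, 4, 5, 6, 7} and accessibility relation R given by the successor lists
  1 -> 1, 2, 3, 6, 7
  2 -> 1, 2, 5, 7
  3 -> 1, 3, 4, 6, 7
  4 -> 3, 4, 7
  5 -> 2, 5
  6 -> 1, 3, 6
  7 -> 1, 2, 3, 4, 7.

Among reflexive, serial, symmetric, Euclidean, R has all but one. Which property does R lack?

Reflexive: yes — every world is R-related to itself.
Serial: yes — every world has a successor (e.g. 1 R 1).
Symmetric: yes — every pair in R has its reverse in R.
Euclidean: no — 1 R 2 and 1 R 3, but not 2 R 3.
Only Euclidean fails.

Euclidean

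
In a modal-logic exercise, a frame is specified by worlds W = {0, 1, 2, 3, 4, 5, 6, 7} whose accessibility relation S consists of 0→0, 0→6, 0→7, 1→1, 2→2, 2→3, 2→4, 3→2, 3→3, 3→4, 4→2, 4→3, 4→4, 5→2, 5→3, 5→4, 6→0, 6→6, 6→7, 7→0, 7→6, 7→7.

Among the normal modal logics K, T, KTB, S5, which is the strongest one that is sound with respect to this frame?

K

Reflexive (axiom T): no — 5 is not related to itself.
Symmetric (axiom B): no — 5 S 2 but not 2 S 5.
Euclidean (axiom 5): yes — any two successors of a common world are S-related.
So F validates K; T would additionally require S to be reflexive. The strongest is K.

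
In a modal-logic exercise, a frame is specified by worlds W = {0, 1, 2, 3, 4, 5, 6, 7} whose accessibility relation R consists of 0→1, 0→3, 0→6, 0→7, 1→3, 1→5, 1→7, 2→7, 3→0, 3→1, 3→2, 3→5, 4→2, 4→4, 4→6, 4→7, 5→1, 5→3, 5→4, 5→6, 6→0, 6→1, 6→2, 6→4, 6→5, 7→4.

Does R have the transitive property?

No

Transitive: no — 0 R 1 and 1 R 5, but not 0 R 5.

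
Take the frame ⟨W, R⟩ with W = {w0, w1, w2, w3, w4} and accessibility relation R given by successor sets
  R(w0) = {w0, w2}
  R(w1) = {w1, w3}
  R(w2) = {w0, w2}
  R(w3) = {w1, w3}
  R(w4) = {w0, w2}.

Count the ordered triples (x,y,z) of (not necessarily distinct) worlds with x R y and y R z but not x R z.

0

R is transitive; there are no such tuples.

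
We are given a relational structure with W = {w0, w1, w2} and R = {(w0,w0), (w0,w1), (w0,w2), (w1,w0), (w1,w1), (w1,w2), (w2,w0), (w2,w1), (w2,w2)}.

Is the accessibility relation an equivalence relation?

Reflexive: yes — every world is R-related to itself.
Symmetric: yes — every pair in R has its reverse in R.
Transitive: yes — every two-step R-path is closed by a direct edge.
So R is an equivalence relation.

Yes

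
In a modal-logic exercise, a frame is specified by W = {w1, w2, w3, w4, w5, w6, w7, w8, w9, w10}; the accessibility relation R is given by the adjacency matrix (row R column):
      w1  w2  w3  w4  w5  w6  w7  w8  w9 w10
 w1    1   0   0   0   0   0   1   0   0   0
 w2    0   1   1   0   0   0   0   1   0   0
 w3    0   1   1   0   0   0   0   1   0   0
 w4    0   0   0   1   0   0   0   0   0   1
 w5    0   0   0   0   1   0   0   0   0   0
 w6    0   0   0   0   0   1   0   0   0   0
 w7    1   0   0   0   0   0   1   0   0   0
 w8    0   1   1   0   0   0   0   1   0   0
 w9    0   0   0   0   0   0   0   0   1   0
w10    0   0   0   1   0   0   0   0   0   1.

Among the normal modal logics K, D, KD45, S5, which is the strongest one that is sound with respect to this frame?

Serial (axiom D): yes — every world has a successor (e.g. w1 R w1).
Euclidean (axiom 5): yes — any two successors of a common world are R-related.
Transitive (axiom 4): yes — every two-step R-path is closed by a direct edge.
Reflexive (axiom T): yes — every world is R-related to itself.
So F validates K, D, KD45, S5. The strongest is S5.

S5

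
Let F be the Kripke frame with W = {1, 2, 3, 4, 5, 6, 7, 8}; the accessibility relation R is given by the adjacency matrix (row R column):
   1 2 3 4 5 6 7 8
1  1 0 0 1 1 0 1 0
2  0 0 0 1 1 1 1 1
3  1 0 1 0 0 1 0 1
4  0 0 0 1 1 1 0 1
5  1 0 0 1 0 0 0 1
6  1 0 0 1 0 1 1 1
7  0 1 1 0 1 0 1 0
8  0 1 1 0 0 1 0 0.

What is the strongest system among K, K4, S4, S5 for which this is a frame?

K

Transitive (axiom 4): no — 1 R 4 and 4 R 6, but not 1 R 6.
Reflexive (axiom T): no — 2 is not related to itself.
Euclidean (axiom 5): no — 1 R 4 and 1 R 7, but not 4 R 7.
So F validates K; K4 would additionally require R to be transitive. The strongest is K.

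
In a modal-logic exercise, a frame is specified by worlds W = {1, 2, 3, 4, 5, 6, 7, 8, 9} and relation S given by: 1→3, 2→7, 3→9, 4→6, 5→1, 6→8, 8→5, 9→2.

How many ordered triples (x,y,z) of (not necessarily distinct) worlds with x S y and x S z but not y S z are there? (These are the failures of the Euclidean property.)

8

Enumerating: (1,3,3), (2,7,7), (3,9,9), (4,6,6), (5,1,1), (6,8,8), (8,5,5), (9,2,2).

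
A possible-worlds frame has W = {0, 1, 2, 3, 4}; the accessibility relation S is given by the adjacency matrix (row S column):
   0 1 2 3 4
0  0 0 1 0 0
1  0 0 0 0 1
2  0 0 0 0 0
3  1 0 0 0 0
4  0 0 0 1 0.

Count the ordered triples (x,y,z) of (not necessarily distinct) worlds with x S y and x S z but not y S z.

4

Enumerating: (0,2,2), (1,4,4), (3,0,0), (4,3,3).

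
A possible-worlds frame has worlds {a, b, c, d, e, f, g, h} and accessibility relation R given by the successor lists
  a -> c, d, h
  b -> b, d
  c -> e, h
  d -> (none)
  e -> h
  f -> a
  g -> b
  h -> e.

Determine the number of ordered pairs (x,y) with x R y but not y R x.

8

Enumerating: (a,c), (a,d), (a,h), (b,d), (c,e), (c,h), (f,a), (g,b).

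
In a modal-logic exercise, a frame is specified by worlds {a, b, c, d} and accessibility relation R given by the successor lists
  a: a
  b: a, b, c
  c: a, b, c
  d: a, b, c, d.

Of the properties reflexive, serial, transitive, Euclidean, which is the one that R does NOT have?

Euclidean

Reflexive: yes — every world is R-related to itself.
Serial: yes — every world has a successor (e.g. a R a).
Transitive: yes — every two-step R-path is closed by a direct edge.
Euclidean: no — b R a and b R c, but not a R c.
Only Euclidean fails.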